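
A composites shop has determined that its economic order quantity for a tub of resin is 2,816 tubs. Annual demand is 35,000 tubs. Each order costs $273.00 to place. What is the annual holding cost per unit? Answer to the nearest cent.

H ≈ $2.41

Invert the EOQ relation Q*² = 2DS/H.
From Q* = √(2DS/H): H = 2DS / Q*² = 2 × 35,000 × 273 / 2,816² = 2.4099.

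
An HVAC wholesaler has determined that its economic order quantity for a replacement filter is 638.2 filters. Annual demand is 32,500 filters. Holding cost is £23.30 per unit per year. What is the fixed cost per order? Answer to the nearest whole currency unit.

The basic EOQ model gives Q* = √(2DS/H); rearrange for the unknown.
From Q* = √(2DS/H): S = Q*²H / (2D) = 638.2² × 23.3 / (2 × 32,500) = 146.0011.

S ≈ £146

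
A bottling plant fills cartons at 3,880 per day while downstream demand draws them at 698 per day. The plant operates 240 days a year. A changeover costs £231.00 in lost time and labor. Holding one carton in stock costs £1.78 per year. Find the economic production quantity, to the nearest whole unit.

Q* ≈ 7,281 cartons

Annual demand D = 698 × 240 = 167,520.
Production build-up factor (1 − d/p) = 1 − 698/3,880 = 0.8201.
Q* = √(2DS / (H(1 − d/p))) = √(2 × 167,520 × 231 / (1.78 × 0.8201)).
= √(77,394,240 / 1.4598) ≈ 7281.320.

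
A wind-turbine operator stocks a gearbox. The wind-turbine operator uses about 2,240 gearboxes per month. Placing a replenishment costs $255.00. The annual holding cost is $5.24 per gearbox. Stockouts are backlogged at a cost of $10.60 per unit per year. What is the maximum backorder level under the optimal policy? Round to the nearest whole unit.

S* ≈ 654 gearboxes

Annual demand D = 2,240 × 12 = 26,880.
With planned backorders, Q* = √(2DS/H) · √((H+B)/B).
√(2DS/H) = √(2 × 26,880 × 255 / 5.24) = 1617.462.
√((H+B)/B) = √((5.24+10.6)/10.6) = 1.2224.
Q* ≈ 1977.237.
S* = Q* · H/(H+B) = 1977.237 × 5.24/15.84 ≈ 654.086.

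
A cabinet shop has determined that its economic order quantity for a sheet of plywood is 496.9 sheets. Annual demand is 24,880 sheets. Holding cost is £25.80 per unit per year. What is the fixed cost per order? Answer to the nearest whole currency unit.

S ≈ £128

Squaring Q* = √(2DS/H) gives Q*² = 2DS/H.
From Q* = √(2DS/H): S = Q*²H / (2D) = 496.9² × 25.8 / (2 × 24,880) = 128.0199.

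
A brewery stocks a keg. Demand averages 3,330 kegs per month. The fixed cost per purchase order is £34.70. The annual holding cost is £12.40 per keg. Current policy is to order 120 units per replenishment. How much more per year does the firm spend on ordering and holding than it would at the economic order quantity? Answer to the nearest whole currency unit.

Annual demand D = 3,330 × 12 = 39,960.
EOQ = √(2DS/H) = √(2 × 39,960 × 34.7 / 12.4) ≈ 472.91.
Cost at Q* = (D/Q*)S + (Q*/2)H = √(2DSH) ≈ £5,864.13.
Cost at Q = 120: (39,960/120)×34.7 + (120/2)×12.4 = £11,555.10 + £744.00 = £12,299.10.
Excess = £12,299.10 − £5,864.13 = £6,434.97.

Extra cost ≈ £6,435 per year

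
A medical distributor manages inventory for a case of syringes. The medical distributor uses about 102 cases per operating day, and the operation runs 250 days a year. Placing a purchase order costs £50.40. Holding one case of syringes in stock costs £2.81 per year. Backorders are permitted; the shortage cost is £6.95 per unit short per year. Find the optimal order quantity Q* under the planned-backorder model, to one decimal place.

Annual demand D = 102 × 250 = 25,500.
With planned backorders, Q* = √(2DS/H) · √((H+B)/B).
√(2DS/H) = √(2 × 25,500 × 50.4 / 2.81) = 956.417.
√((H+B)/B) = √((2.81+6.95)/6.95) = 1.1850.
Q* ≈ 1133.391.

Q* ≈ 1,133.4 cases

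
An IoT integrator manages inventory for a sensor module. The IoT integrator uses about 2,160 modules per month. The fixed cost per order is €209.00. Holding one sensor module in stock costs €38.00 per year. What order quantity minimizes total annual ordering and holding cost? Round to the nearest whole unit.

Q* ≈ 534 modules

Annual demand D = 2,160 × 12 = 25,920.
EOQ = √(2DS / H) = √(2 × 25,920 × 209 / 38).
= √(10,834,560 / 38) = √285,120 ≈ 533.966.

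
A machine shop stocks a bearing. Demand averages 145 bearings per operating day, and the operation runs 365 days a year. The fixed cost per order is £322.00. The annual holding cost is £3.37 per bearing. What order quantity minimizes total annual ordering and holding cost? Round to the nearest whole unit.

Annual demand D = 145 × 365 = 52,925.
EOQ = √(2DS / H) = √(2 × 52,925 × 322 / 3.37).
= √(34,083,700 / 3.37) = √10,113,857.5668 ≈ 3180.229.

Q* ≈ 3,180 bearings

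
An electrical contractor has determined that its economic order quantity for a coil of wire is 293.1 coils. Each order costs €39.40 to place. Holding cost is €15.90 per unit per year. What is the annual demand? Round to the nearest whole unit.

D ≈ 17,334 coils per year

The basic EOQ model gives Q* = √(2DS/H); rearrange for the unknown.
From Q* = √(2DS/H): D = Q*²H / (2S) = 293.1² × 15.9 / (2 × 39.4) = 17334.150.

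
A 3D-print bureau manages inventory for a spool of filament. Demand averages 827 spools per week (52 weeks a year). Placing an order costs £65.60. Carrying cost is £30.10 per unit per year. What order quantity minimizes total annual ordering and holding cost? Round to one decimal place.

Q* ≈ 433.0 spools

Annual demand D = 827 × 52 = 43,004.
EOQ = √(2DS / H) = √(2 × 43,004 × 65.6 / 30.1).
= √(5,642,124.8 / 30.1) = √187,446.0066 ≈ 432.950.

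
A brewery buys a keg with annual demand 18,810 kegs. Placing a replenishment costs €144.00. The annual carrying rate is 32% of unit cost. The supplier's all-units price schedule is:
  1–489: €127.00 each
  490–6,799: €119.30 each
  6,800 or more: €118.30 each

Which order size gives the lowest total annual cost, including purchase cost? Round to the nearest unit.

Holding cost per unit per year at price C is H = 0.32·C.
For each price level, check whether its EOQ is feasible; otherwise the best quantity at that price is the breakpoint.
EOQ at €127.00 = 365.1 (feasible in tier 1): TC = 18,810×€127.00 + (18,810/365.1)×144 + (365.1/2)×0.32×€127.00 = €2,403,707.73.
EOQ at €119.30 = 376.7 < 490, so use break Q=490: TC = 18,810×€119.30 + (18,810/490.0)×144 + (490.0/2)×0.32×€119.30 = €2,258,913.96.
EOQ at €118.30 = 378.3 < 6800, so use break Q=6800: TC = 18,810×€118.30 + (18,810/6800.0)×144 + (6800.0/2)×0.32×€118.30 = €2,354,331.73.
Lowest total cost is €2,258,913.96 at Q = 490.0.

Q* ≈ 490 kegs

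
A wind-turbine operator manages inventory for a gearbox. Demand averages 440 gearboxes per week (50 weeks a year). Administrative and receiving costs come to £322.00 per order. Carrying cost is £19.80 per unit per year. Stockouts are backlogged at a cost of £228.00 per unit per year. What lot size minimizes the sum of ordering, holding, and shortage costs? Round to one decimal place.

Q* ≈ 881.9 gearboxes

Annual demand D = 440 × 50 = 22,000.
With planned backorders, Q* = √(2DS/H) · √((H+B)/B).
√(2DS/H) = √(2 × 22,000 × 322 / 19.8) = 845.905.
√((H+B)/B) = √((19.8+228)/228) = 1.0425.
Q* ≈ 881.871.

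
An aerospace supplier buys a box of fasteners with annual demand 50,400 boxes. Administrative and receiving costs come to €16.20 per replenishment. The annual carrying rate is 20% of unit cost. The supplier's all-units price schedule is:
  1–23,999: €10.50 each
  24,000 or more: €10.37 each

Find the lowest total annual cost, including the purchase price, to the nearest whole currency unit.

Holding cost per unit per year at price C is H = 0.20·C.
For each price level, check whether its EOQ is feasible; otherwise the best quantity at that price is the breakpoint.
EOQ at €10.50 = 881.8 (feasible in tier 1): TC = 50,400×€10.50 + (50,400/881.8)×16.2 + (881.8/2)×0.20×€10.50 = €531,051.81.
EOQ at €10.37 = 887.3 < 24000, so use break Q=24000: TC = 50,400×€10.37 + (50,400/24000.0)×16.2 + (24000.0/2)×0.20×€10.37 = €547,570.02.
Lowest total cost among the candidates is at Q = 881.8.

TC* ≈ €531,052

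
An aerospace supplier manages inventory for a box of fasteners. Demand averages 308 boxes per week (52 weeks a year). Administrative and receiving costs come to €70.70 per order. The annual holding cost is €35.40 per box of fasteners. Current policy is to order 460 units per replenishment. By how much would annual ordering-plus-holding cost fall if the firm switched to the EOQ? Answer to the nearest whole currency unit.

Annual demand D = 308 × 52 = 16,016.
EOQ = √(2DS/H) = √(2 × 16,016 × 70.7 / 35.4) ≈ 252.93.
Cost at Q* = (D/Q*)S + (Q*/2)H = √(2DSH) ≈ €8,953.72.
Cost at Q = 460: (16,016/460)×70.7 + (460/2)×35.4 = €2,461.59 + €8,142.00 = €10,603.59.
Excess = €10,603.59 − €8,953.72 = €1,649.87.

Extra cost ≈ €1,650 per year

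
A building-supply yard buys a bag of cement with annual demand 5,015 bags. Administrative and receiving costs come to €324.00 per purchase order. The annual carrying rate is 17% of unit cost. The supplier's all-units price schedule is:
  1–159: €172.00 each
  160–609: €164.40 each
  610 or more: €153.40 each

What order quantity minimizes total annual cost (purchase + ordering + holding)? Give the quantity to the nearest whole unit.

Holding cost per unit per year at price C is H = 0.17·C.
For each price level, check whether its EOQ is feasible; otherwise the best quantity at that price is the breakpoint.
Tier 1 (€172.00): EOQ = 333.4 exceeds tier's upper bound 159, so this tier is dominated.
EOQ at €164.40 = 341.0 (feasible in tier 2): TC = 5,015×€164.40 + (5,015/341.0)×324 + (341.0/2)×0.17×€164.40 = €833,996.12.
EOQ at €153.40 = 353.0 < 610, so use break Q=610: TC = 5,015×€153.40 + (5,015/610.0)×324 + (610.0/2)×0.17×€153.40 = €779,918.49.
Lowest total cost is €779,918.49 at Q = 610.0.

Q* ≈ 610 bags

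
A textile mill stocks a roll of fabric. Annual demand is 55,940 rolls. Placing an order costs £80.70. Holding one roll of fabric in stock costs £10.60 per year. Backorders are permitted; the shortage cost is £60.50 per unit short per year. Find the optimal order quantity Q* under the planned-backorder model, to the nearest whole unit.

Q* ≈ 1,001 rolls

With planned backorders, Q* = √(2DS/H) · √((H+B)/B).
√(2DS/H) = √(2 × 55,940 × 80.7 / 10.6) = 922.912.
√((H+B)/B) = √((10.6+60.5)/60.5) = 1.0841.
Q* ≈ 1000.500.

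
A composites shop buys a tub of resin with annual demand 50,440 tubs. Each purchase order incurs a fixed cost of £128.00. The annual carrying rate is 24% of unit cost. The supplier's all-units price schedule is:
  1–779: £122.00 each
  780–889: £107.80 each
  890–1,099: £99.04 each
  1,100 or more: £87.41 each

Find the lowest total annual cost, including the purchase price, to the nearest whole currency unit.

Holding cost per unit per year at price C is H = 0.24·C.
Candidates are each tier's EOQ (if it falls in that tier) and each price-break quantity.
EOQ at £122.00 = 664.1 (feasible in tier 1): TC = 50,440×£122.00 + (50,440/664.1)×128 + (664.1/2)×0.24×£122.00 = £6,173,124.33.
EOQ at £107.80 = 706.5 < 780, so use break Q=780: TC = 50,440×£107.80 + (50,440/780.0)×128 + (780.0/2)×0.24×£107.80 = £5,455,799.41.
EOQ at £99.04 = 737.0 < 890, so use break Q=890: TC = 50,440×£99.04 + (50,440/890.0)×128 + (890.0/2)×0.24×£99.04 = £5,013,409.36.
EOQ at £87.41 = 784.6 < 1100, so use break Q=1100: TC = 50,440×£87.41 + (50,440/1100.0)×128 + (1100.0/2)×0.24×£87.41 = £4,426,367.90.
Lowest total cost among the candidates is at Q = 1100.0.

TC* ≈ £4,426,368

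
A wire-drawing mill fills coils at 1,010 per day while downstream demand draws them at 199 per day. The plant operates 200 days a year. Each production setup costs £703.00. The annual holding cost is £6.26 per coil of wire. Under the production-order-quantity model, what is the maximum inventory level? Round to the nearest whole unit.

Annual demand D = 199 × 200 = 39,800.
Production build-up factor (1 − d/p) = 1 − 199/1,010 = 0.8030.
Q* = √(2DS / (H(1 − d/p))) = √(2 × 39,800 × 703 / (6.26 × 0.8030)).
= √(55,958,800 / 5.0266) ≈ 3336.547.
Maximum inventory = Q*(1 − d/p) = 3336.547 × 0.8030 ≈ 2679.148.

I_max ≈ 2,679 coils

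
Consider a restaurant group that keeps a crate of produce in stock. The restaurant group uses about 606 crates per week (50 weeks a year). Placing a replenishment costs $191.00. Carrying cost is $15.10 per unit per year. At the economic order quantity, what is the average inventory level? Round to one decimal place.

Average inventory ≈ 437.8 crates

Annual demand D = 606 × 50 = 30,300.
EOQ = √(2DS/H) = √(2 × 30,300 × 191 / 15.1) ≈ 875.52.
Average inventory = Q*/2 ≈ 875.52 / 2 = 437.758.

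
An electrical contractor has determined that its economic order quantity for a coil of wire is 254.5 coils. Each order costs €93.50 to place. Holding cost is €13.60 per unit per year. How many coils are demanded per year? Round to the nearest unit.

The basic EOQ model gives Q* = √(2DS/H); rearrange for the unknown.
From Q* = √(2DS/H): D = Q*²H / (2S) = 254.5² × 13.6 / (2 × 93.5) = 4710.564.

D ≈ 4,711 coils per year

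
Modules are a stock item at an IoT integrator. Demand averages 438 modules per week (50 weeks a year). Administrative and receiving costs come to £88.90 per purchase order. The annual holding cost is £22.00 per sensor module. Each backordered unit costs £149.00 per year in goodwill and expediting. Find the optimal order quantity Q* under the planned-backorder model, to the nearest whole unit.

Annual demand D = 438 × 50 = 21,900.
With planned backorders, Q* = √(2DS/H) · √((H+B)/B).
√(2DS/H) = √(2 × 21,900 × 88.9 / 22) = 420.704.
√((H+B)/B) = √((22+149)/149) = 1.0713.
Q* ≈ 450.694.

Q* ≈ 451 modules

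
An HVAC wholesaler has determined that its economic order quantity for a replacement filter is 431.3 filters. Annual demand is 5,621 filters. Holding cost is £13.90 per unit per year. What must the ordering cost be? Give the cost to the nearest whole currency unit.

Invert the EOQ relation Q*² = 2DS/H.
From Q* = √(2DS/H): S = Q*²H / (2D) = 431.3² × 13.9 / (2 × 5,621) = 230.0012.

S ≈ £230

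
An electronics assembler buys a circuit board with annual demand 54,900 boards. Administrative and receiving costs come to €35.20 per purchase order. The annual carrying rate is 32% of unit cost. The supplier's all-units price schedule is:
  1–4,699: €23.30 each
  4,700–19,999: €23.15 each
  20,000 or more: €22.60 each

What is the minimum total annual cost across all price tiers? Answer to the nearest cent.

TC* ≈ €1,284,538.16

Holding cost per unit per year at price C is H = 0.32·C.
Candidates are each tier's EOQ (if it falls in that tier) and each price-break quantity.
EOQ at €23.30 = 720.0 (feasible in tier 1): TC = 54,900×€23.30 + (54,900/720.0)×35.2 + (720.0/2)×0.32×€23.30 = €1,284,538.16.
EOQ at €23.15 = 722.3 < 4700, so use break Q=4700: TC = 54,900×€23.15 + (54,900/4700.0)×35.2 + (4700.0/2)×0.32×€23.15 = €1,288,754.97.
EOQ at €22.60 = 731.0 < 20000, so use break Q=20000: TC = 54,900×€22.60 + (54,900/20000.0)×35.2 + (20000.0/2)×0.32×€22.60 = €1,313,156.62.
Lowest total cost among the candidates is at Q = 720.0.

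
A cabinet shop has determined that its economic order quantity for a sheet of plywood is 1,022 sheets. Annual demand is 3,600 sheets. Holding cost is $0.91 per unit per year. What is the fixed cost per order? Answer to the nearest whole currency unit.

Invert the EOQ relation Q*² = 2DS/H.
From Q* = √(2DS/H): S = Q*²H / (2D) = 1,022² × 0.91 / (2 × 3,600) = 132.0112.

S ≈ $132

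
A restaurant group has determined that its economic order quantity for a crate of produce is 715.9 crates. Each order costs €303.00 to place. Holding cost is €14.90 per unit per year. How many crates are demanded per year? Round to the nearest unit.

D ≈ 12,601 crates per year

The basic EOQ model gives Q* = √(2DS/H); rearrange for the unknown.
From Q* = √(2DS/H): D = Q*²H / (2S) = 715.9² × 14.9 / (2 × 303) = 12601.388.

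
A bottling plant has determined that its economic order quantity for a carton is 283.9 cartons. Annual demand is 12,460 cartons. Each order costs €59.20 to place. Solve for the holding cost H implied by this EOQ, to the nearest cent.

Invert the EOQ relation Q*² = 2DS/H.
From Q* = √(2DS/H): H = 2DS / Q*² = 2 × 12,460 × 59.2 / 283.9² = 18.3037.

H ≈ €18.30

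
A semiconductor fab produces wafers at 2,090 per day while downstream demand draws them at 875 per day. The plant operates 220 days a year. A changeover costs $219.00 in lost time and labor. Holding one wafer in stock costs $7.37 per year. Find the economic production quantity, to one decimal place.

Q* ≈ 4,436.1 wafers

Annual demand D = 875 × 220 = 192,500.
Production build-up factor (1 − d/p) = 1 − 875/2,090 = 0.5813.
Q* = √(2DS / (H(1 − d/p))) = √(2 × 192,500 × 219 / (7.37 × 0.5813)).
= √(84,315,000 / 4.2845) ≈ 4436.124.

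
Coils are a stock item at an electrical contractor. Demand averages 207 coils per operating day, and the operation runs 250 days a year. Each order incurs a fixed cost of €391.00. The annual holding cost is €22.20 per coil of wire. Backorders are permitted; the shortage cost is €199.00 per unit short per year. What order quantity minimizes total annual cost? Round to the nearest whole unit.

Q* ≈ 1,423 coils

Annual demand D = 207 × 250 = 51,750.
With planned backorders, Q* = √(2DS/H) · √((H+B)/B).
√(2DS/H) = √(2 × 51,750 × 391 / 22.2) = 1350.150.
√((H+B)/B) = √((22.2+199)/199) = 1.0543.
Q* ≈ 1423.469.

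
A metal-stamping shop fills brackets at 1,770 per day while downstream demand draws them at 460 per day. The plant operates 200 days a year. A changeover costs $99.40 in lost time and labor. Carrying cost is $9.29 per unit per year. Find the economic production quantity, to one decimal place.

Annual demand D = 460 × 200 = 92,000.
Production build-up factor (1 − d/p) = 1 − 460/1,770 = 0.7401.
Q* = √(2DS / (H(1 − d/p))) = √(2 × 92,000 × 99.4 / (9.29 × 0.7401)).
= √(18,289,600 / 6.8756) ≈ 1630.967.

Q* ≈ 1,631.0 brackets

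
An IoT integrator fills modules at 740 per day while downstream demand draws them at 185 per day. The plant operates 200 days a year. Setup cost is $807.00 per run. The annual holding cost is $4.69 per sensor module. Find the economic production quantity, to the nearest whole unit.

Annual demand D = 185 × 200 = 37,000.
Production build-up factor (1 − d/p) = 1 − 185/740 = 0.7500.
Q* = √(2DS / (H(1 − d/p))) = √(2 × 37,000 × 807 / (4.69 × 0.7500)).
= √(59,718,000 / 3.5175) ≈ 4120.364.

Q* ≈ 4,120 modules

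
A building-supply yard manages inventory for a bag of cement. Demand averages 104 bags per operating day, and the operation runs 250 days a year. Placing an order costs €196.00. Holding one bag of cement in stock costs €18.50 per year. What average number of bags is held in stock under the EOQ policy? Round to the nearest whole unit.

Annual demand D = 104 × 250 = 26,000.
The optimal lot size = √(2DS/H) = √(2 × 26,000 × 196 / 18.5) ≈ 742.24.
Average inventory = Q*/2 ≈ 742.24 / 2 = 371.120.

Average inventory ≈ 371 bags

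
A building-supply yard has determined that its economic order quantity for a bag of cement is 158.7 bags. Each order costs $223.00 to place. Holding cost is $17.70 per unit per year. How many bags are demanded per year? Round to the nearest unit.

Squaring Q* = √(2DS/H) gives Q*² = 2DS/H.
From Q* = √(2DS/H): D = Q*²H / (2S) = 158.7² × 17.7 / (2 × 223) = 999.522.

D ≈ 1,000 bags per year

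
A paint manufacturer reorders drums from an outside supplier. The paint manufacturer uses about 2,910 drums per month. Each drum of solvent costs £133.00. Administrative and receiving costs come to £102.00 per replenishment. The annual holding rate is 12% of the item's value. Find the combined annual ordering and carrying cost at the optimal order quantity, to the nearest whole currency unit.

Annual demand D = 2,910 × 12 = 34,920.
Holding cost H = 0.12 × £133.00 = £15.9600 per unit per year.
The optimal lot size = √(2DS/H) = √(2 × 34,920 × 102 / 15.96) ≈ 668.09.
At the optimum the two cost components are equal, so total cost = 2·(Q*/2)H = Q*·H.
Minimum total = √(2DSH) = √(2 × 34,920 × 102 × 15.96) ≈ 10662.736.

TC* ≈ £10,663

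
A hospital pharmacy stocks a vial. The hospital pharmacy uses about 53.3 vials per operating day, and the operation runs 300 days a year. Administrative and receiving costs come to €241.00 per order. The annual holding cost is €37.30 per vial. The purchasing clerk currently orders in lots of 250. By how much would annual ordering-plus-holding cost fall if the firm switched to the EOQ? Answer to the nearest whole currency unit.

Annual demand D = 53.3 × 300 = 15,990.
EOQ = √(2DS/H) = √(2 × 15,990 × 241 / 37.3) ≈ 454.56.
Cost at Q* = (D/Q*)S + (Q*/2)H = √(2DSH) ≈ €16,955.17.
Cost at Q = 250: (15,990/250)×241 + (250/2)×37.3 = €15,414.36 + €4,662.50 = €20,076.86.
Excess = €20,076.86 − €16,955.17 = €3,121.69.

Extra cost ≈ €3,122 per year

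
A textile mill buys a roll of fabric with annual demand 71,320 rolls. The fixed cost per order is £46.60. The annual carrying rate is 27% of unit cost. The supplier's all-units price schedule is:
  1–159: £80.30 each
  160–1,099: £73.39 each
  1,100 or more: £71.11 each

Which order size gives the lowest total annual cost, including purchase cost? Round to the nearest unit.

Q* ≈ 1,100 rolls

Holding cost per unit per year at price C is H = 0.27·C.
For each price level, check whether its EOQ is feasible; otherwise the best quantity at that price is the breakpoint.
Tier 1 (£80.30): EOQ = 553.7 exceeds tier's upper bound 159, so this tier is dominated.
EOQ at £73.39 = 579.2 (feasible in tier 2): TC = 71,320×£73.39 + (71,320/579.2)×46.6 + (579.2/2)×0.27×£73.39 = £5,245,651.42.
EOQ at £71.11 = 588.4 < 1100, so use break Q=1100: TC = 71,320×£71.11 + (71,320/1100.0)×46.6 + (1100.0/2)×0.27×£71.11 = £5,085,146.41.
Lowest total cost is £5,085,146.41 at Q = 1100.0.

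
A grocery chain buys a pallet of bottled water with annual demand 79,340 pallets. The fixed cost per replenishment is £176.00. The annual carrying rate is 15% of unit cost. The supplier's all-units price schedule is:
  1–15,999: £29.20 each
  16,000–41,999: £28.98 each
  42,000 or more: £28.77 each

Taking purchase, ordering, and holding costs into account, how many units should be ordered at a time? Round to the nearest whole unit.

Holding cost per unit per year at price C is H = 0.15·C.
Evaluate total cost at each tier's feasible EOQ or, if the EOQ is below the tier, at the tier's minimum quantity.
EOQ at £29.20 = 2525.1 (feasible in tier 1): TC = 79,340×£29.20 + (79,340/2525.1)×176 + (2525.1/2)×0.15×£29.20 = £2,327,787.98.
EOQ at £28.98 = 2534.7 < 16000, so use break Q=16000: TC = 79,340×£28.98 + (79,340/16000.0)×176 + (16000.0/2)×0.15×£28.98 = £2,334,921.94.
EOQ at £28.77 = 2543.9 < 42000, so use break Q=42000: TC = 79,340×£28.77 + (79,340/42000.0)×176 + (42000.0/2)×0.15×£28.77 = £2,373,569.77.
Lowest total cost is £2,327,787.98 at Q = 2525.1.

Q* ≈ 2,525 pallets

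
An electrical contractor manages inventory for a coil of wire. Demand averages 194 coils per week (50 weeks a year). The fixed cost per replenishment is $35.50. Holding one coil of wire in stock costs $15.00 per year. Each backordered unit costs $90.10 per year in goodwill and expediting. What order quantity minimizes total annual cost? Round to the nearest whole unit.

Q* ≈ 231 coils

Annual demand D = 194 × 50 = 9,700.
With planned backorders, Q* = √(2DS/H) · √((H+B)/B).
√(2DS/H) = √(2 × 9,700 × 35.5 / 15) = 214.274.
√((H+B)/B) = √((15+90.1)/90.1) = 1.0800.
Q* ≈ 231.424.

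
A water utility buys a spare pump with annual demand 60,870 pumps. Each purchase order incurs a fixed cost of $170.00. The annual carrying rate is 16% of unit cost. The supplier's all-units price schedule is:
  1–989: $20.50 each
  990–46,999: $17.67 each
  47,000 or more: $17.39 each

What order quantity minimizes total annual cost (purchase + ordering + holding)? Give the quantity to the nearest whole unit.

Q* ≈ 2,706 pumps

Holding cost per unit per year at price C is H = 0.16·C.
For each price level, check whether its EOQ is feasible; otherwise the best quantity at that price is the breakpoint.
Tier 1 ($20.50): EOQ = 2511.9 exceeds tier's upper bound 989, so this tier is dominated.
EOQ at $17.67 = 2705.6 (feasible in tier 2): TC = 60,870×$17.67 + (60,870/2705.6)×170 + (2705.6/2)×0.16×$17.67 = $1,083,222.16.
EOQ at $17.39 = 2727.3 < 47000, so use break Q=47000: TC = 60,870×$17.39 + (60,870/47000.0)×170 + (47000.0/2)×0.16×$17.39 = $1,124,135.87.
Lowest total cost is $1,083,222.16 at Q = 2705.6.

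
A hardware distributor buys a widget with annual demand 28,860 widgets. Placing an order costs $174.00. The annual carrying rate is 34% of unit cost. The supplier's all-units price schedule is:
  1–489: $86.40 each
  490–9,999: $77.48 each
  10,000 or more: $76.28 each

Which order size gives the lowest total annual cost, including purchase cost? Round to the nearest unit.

Q* ≈ 617 widgets

Holding cost per unit per year at price C is H = 0.34·C.
For each price level, check whether its EOQ is feasible; otherwise the best quantity at that price is the breakpoint.
Tier 1 ($86.40): EOQ = 584.7 exceeds tier's upper bound 489, so this tier is dominated.
EOQ at $77.48 = 617.5 (feasible in tier 2): TC = 28,860×$77.48 + (28,860/617.5)×174 + (617.5/2)×0.34×$77.48 = $2,252,338.47.
EOQ at $76.28 = 622.3 < 10000, so use break Q=10000: TC = 28,860×$76.28 + (28,860/10000.0)×174 + (10000.0/2)×0.34×$76.28 = $2,331,618.96.
Lowest total cost is $2,252,338.47 at Q = 617.5.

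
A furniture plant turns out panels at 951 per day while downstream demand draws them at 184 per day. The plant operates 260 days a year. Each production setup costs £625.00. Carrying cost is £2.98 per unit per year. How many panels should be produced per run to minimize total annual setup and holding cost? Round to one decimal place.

Q* ≈ 4,988.1 panels

Annual demand D = 184 × 260 = 47,840.
Production build-up factor (1 − d/p) = 1 − 184/951 = 0.8065.
Q* = √(2DS / (H(1 − d/p))) = √(2 × 47,840 × 625 / (2.98 × 0.8065)).
= √(59,800,000 / 2.4034) ≈ 4988.099.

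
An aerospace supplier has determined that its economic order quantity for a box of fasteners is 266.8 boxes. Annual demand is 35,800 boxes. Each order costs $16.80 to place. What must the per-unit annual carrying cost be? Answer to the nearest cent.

H ≈ $16.90

Invert the EOQ relation Q*² = 2DS/H.
From Q* = √(2DS/H): H = 2DS / Q*² = 2 × 35,800 × 16.8 / 266.8² = 16.8986.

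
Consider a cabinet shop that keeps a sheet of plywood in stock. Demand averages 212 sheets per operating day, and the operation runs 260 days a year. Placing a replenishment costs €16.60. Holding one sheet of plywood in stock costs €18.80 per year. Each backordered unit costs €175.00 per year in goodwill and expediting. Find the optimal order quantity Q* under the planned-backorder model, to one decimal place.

Annual demand D = 212 × 260 = 55,120.
With planned backorders, Q* = √(2DS/H) · √((H+B)/B).
√(2DS/H) = √(2 × 55,120 × 16.6 / 18.8) = 311.993.
√((H+B)/B) = √((18.8+175)/175) = 1.0523.
Q* ≈ 328.324.

Q* ≈ 328.3 sheets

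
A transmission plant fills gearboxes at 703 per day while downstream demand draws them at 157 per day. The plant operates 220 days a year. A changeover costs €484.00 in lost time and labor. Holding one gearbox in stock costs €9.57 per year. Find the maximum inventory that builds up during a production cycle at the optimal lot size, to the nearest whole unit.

I_max ≈ 1,647 gearboxes

Annual demand D = 157 × 220 = 34,540.
Production build-up factor (1 − d/p) = 1 − 157/703 = 0.7767.
Q* = √(2DS / (H(1 − d/p))) = √(2 × 34,540 × 484 / (9.57 × 0.7767)).
= √(33,434,720 / 7.4327) ≈ 2120.920.
Maximum inventory = Q*(1 − d/p) = 2120.920 × 0.7767 ≈ 1647.258.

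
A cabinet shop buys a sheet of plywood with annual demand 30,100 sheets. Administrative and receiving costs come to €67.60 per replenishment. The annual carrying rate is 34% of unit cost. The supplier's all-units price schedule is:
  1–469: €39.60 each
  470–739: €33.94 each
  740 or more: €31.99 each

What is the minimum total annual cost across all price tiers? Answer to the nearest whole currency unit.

Holding cost per unit per year at price C is H = 0.34·C.
For each price level, check whether its EOQ is feasible; otherwise the best quantity at that price is the breakpoint.
Tier 1 (€39.60): EOQ = 549.8 exceeds tier's upper bound 469, so this tier is dominated.
EOQ at €33.94 = 593.8 (feasible in tier 2): TC = 30,100×€33.94 + (30,100/593.8)×67.6 + (593.8/2)×0.34×€33.94 = €1,028,446.78.
EOQ at €31.99 = 611.7 < 740, so use break Q=740: TC = 30,100×€31.99 + (30,100/740.0)×67.6 + (740.0/2)×0.34×€31.99 = €969,673.02.
Lowest total cost among the candidates is at Q = 740.0.

TC* ≈ €969,673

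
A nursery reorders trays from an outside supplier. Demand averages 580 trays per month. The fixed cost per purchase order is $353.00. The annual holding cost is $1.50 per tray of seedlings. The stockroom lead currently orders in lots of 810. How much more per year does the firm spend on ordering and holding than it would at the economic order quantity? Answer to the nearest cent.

Annual demand D = 580 × 12 = 6,960.
EOQ = √(2DS/H) = √(2 × 6,960 × 353 / 1.5) ≈ 1809.93.
Cost at Q* = (D/Q*)S + (Q*/2)H = √(2DSH) ≈ $2,714.89.
Cost at Q = 810: (6,960/810)×353 + (810/2)×1.5 = $3,033.19 + $607.50 = $3,640.69.
Excess = $3,640.69 − $2,714.89 = $925.79.

Extra cost ≈ $925.79 per year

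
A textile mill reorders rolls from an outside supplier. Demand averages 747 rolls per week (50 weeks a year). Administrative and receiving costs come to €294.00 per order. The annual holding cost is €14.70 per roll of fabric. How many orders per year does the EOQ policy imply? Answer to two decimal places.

N ≈ 30.56 orders per year

Annual demand D = 747 × 50 = 37,350.
The optimal lot size = √(2DS/H) = √(2 × 37,350 × 294 / 14.7) ≈ 1222.29.
Orders per year = D / Q* = 37,350 / 1222.29 ≈ 30.557.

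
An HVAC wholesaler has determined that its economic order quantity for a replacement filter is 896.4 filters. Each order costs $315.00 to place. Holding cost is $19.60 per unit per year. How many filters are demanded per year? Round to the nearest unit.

D ≈ 24,999 filters per year

Squaring Q* = √(2DS/H) gives Q*² = 2DS/H.
From Q* = √(2DS/H): D = Q*²H / (2S) = 896.4² × 19.6 / (2 × 315) = 24998.803.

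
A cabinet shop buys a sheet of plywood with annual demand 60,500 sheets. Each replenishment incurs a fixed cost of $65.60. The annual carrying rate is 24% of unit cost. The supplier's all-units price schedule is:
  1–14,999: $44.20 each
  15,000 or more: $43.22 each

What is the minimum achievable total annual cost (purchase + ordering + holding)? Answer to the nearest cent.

Holding cost per unit per year at price C is H = 0.24·C.
For each price level, check whether its EOQ is feasible; otherwise the best quantity at that price is the breakpoint.
EOQ at $44.20 = 865.0 (feasible in tier 1): TC = 60,500×$44.20 + (60,500/865.0)×65.6 + (865.0/2)×0.24×$44.20 = $2,683,276.17.
EOQ at $43.22 = 874.8 < 15000, so use break Q=15000: TC = 60,500×$43.22 + (60,500/15000.0)×65.6 + (15000.0/2)×0.24×$43.22 = $2,692,870.59.
Lowest total cost among the candidates is at Q = 865.0.

TC* ≈ $2,683,276.17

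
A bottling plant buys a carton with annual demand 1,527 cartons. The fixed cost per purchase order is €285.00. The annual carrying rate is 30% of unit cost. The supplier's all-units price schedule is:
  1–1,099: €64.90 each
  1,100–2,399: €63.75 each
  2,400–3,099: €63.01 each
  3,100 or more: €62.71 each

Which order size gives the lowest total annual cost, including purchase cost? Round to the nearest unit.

Q* ≈ 211 cartons

Holding cost per unit per year at price C is H = 0.30·C.
Candidates are each tier's EOQ (if it falls in that tier) and each price-break quantity.
EOQ at €64.90 = 211.4 (feasible in tier 1): TC = 1,527×€64.90 + (1,527/211.4)×285 + (211.4/2)×0.30×€64.90 = €103,218.91.
EOQ at €63.75 = 213.3 < 1100, so use break Q=1100: TC = 1,527×€63.75 + (1,527/1100.0)×285 + (1100.0/2)×0.30×€63.75 = €108,260.63.
EOQ at €63.01 = 214.6 < 2400, so use break Q=2400: TC = 1,527×€63.01 + (1,527/2400.0)×285 + (2400.0/2)×0.30×€63.01 = €119,081.20.
EOQ at €62.71 = 215.1 < 3100, so use break Q=3100: TC = 1,527×€62.71 + (1,527/3100.0)×285 + (3100.0/2)×0.30×€62.71 = €125,058.71.
Lowest total cost is €103,218.91 at Q = 211.4.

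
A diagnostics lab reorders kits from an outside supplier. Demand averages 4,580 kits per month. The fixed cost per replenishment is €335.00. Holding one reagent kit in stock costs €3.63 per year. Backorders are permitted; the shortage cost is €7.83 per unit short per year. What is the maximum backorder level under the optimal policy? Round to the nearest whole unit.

S* ≈ 1,221 kits

Annual demand D = 4,580 × 12 = 54,960.
With planned backorders, Q* = √(2DS/H) · √((H+B)/B).
√(2DS/H) = √(2 × 54,960 × 335 / 3.63) = 3184.985.
√((H+B)/B) = √((3.63+7.83)/7.83) = 1.2098.
Q* ≈ 3853.176.
S* = Q* · H/(H+B) = 3853.176 × 3.63/11.46 ≈ 1220.509.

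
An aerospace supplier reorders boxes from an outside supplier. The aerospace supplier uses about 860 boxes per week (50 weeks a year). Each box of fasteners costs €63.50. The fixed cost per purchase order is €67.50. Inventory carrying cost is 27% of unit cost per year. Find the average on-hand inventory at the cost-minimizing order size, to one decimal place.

Annual demand D = 860 × 50 = 43,000.
Holding cost H = 0.27 × €63.50 = €17.1450 per unit per year.
EOQ = √(2DS/H) = √(2 × 43,000 × 67.5 / 17.145) ≈ 581.88.
Average inventory = Q*/2 ≈ 581.88 / 2 = 290.939.

Average inventory ≈ 290.9 boxes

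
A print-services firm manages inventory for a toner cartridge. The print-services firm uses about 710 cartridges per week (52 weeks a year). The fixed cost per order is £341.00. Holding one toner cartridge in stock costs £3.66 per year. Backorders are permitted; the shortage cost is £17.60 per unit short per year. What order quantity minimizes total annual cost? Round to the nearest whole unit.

Q* ≈ 2,883 cartridges

Annual demand D = 710 × 52 = 36,920.
With planned backorders, Q* = √(2DS/H) · √((H+B)/B).
√(2DS/H) = √(2 × 36,920 × 341 / 3.66) = 2622.905.
√((H+B)/B) = √((3.66+17.6)/17.6) = 1.0991.
Q* ≈ 2882.755.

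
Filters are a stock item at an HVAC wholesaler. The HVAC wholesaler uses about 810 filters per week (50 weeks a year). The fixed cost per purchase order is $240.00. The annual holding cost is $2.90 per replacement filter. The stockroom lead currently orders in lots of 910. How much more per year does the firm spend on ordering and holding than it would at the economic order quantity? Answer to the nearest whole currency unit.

Annual demand D = 810 × 50 = 40,500.
EOQ = √(2DS/H) = √(2 × 40,500 × 240 / 2.9) ≈ 2589.10.
Cost at Q* = (D/Q*)S + (Q*/2)H = √(2DSH) ≈ $7,508.40.
Cost at Q = 910: (40,500/910)×240 + (910/2)×2.9 = $10,681.32 + $1,319.50 = $12,000.82.
Excess = $12,000.82 − $7,508.40 = $4,492.42.

Extra cost ≈ $4,492 per year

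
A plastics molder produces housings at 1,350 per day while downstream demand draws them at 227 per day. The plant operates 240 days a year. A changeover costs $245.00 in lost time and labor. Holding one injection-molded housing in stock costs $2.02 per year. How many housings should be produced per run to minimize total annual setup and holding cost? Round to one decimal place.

Q* ≈ 3,985.8 housings

Annual demand D = 227 × 240 = 54,480.
Production build-up factor (1 − d/p) = 1 − 227/1,350 = 0.8319.
Q* = √(2DS / (H(1 − d/p))) = √(2 × 54,480 × 245 / (2.02 × 0.8319)).
= √(26,695,200 / 1.6803) ≈ 3985.822.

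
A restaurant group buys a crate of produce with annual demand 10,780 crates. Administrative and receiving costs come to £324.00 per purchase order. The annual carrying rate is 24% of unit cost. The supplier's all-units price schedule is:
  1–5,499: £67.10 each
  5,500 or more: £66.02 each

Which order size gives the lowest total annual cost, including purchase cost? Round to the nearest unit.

Holding cost per unit per year at price C is H = 0.24·C.
Candidates are each tier's EOQ (if it falls in that tier) and each price-break quantity.
EOQ at £67.10 = 658.6 (feasible in tier 1): TC = 10,780×£67.10 + (10,780/658.6)×324 + (658.6/2)×0.24×£67.10 = £733,944.30.
EOQ at £66.02 = 664.0 < 5500, so use break Q=5500: TC = 10,780×£66.02 + (10,780/5500.0)×324 + (5500.0/2)×0.24×£66.02 = £755,903.84.
Lowest total cost is £733,944.30 at Q = 658.6.

Q* ≈ 659 crates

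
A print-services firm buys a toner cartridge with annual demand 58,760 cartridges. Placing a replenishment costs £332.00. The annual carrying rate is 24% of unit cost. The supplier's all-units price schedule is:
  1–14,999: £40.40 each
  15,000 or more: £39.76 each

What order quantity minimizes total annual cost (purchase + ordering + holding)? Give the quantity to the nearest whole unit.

Holding cost per unit per year at price C is H = 0.24·C.
For each price level, check whether its EOQ is feasible; otherwise the best quantity at that price is the breakpoint.
EOQ at £40.40 = 2006.0 (feasible in tier 1): TC = 58,760×£40.40 + (58,760/2006.0)×332 + (2006.0/2)×0.24×£40.40 = £2,393,354.07.
EOQ at £39.76 = 2022.1 < 15000, so use break Q=15000: TC = 58,760×£39.76 + (58,760/15000.0)×332 + (15000.0/2)×0.24×£39.76 = £2,409,166.15.
Lowest total cost is £2,393,354.07 at Q = 2006.0.

Q* ≈ 2,006 cartridges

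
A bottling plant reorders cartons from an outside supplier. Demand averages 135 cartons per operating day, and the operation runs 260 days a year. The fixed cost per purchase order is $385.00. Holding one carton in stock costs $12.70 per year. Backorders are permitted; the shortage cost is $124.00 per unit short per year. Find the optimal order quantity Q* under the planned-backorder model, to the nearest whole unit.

Annual demand D = 135 × 260 = 35,100.
With planned backorders, Q* = √(2DS/H) · √((H+B)/B).
√(2DS/H) = √(2 × 35,100 × 385 / 12.7) = 1458.804.
√((H+B)/B) = √((12.7+124)/124) = 1.0500.
Q* ≈ 1531.689.

Q* ≈ 1,532 cartons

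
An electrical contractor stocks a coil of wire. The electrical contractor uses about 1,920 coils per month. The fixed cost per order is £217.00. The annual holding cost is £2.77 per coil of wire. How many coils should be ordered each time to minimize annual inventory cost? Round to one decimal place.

Annual demand D = 1,920 × 12 = 23,040.
EOQ = √(2DS / H) = √(2 × 23,040 × 217 / 2.77).
= √(9,999,360 / 2.77) = √3,609,877.2563 ≈ 1899.968.

Q* ≈ 1,900.0 coils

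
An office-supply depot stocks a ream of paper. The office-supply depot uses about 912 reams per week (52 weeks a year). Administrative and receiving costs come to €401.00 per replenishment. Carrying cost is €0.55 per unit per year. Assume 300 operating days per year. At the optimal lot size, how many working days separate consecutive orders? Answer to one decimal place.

T ≈ 52.6 days

Annual demand D = 912 × 52 = 47,424.
EOQ = √(2DS/H) = √(2 × 47,424 × 401 / 0.55) ≈ 8315.82.
Cycle time = Q*/D × 300 = 8315.82 / 47,424 × 300 ≈ 52.605 days.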